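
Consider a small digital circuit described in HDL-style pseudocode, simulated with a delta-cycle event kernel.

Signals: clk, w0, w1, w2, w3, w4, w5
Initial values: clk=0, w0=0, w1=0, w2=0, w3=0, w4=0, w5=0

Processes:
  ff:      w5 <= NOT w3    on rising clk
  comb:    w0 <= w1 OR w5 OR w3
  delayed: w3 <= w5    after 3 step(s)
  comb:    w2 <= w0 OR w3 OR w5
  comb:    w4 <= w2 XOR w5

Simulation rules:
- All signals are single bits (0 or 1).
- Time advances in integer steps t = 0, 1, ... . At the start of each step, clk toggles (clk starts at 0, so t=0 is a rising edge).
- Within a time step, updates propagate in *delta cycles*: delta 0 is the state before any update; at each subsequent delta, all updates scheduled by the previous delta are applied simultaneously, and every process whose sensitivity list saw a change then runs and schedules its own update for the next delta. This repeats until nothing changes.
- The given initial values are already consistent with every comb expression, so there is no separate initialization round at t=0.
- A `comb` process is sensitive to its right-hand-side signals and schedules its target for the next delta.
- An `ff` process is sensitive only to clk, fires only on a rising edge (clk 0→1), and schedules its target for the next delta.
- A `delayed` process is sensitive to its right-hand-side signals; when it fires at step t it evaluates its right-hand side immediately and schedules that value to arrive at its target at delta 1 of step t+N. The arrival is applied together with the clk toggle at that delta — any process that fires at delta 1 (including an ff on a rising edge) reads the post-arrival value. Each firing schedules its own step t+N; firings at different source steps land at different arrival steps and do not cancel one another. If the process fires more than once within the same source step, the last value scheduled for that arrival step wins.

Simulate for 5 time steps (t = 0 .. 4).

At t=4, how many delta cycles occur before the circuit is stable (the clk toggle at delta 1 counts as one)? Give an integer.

3

t0.Δ0 w0=0 clk=0 w1=0 w5=0 w4=0 w3=0 w2=0
t0.Δ1 w0=0 clk=1 w1=0 w5=0 w4=0 w3=0 w2=0
t0.Δ2 w0=0 clk=1 w1=0 w5=1 w4=0 w3=0 w2=0
t0.Δ3 w0=1 clk=1 w1=0 w5=1 w4=1 w3=0 w2=1
t0.Δ4 w0=1 clk=1 w1=0 w5=1 w4=0 w3=0 w2=1
t1.Δ0 w0=1 clk=1 w1=0 w5=1 w4=0 w3=0 w2=1
t1.Δ1 w0=1 clk=0 w1=0 w5=1 w4=0 w3=0 w2=1
t2.Δ0 w0=1 clk=0 w1=0 w5=1 w4=0 w3=0 w2=1
t2.Δ1 w0=1 clk=1 w1=0 w5=1 w4=0 w3=0 w2=1
t3.Δ0 w0=1 clk=1 w1=0 w5=1 w4=0 w3=0 w2=1
t3.Δ1 w0=1 clk=0 w1=0 w5=1 w4=0 w3=1 w2=1
t4.Δ0 w0=1 clk=0 w1=0 w5=1 w4=0 w3=1 w2=1
t4.Δ1 w0=1 clk=1 w1=0 w5=1 w4=0 w3=1 w2=1
t4.Δ2 w0=1 clk=1 w1=0 w5=0 w4=0 w3=1 w2=1
t4.Δ3 w0=1 clk=1 w1=0 w5=0 w4=1 w3=1 w2=1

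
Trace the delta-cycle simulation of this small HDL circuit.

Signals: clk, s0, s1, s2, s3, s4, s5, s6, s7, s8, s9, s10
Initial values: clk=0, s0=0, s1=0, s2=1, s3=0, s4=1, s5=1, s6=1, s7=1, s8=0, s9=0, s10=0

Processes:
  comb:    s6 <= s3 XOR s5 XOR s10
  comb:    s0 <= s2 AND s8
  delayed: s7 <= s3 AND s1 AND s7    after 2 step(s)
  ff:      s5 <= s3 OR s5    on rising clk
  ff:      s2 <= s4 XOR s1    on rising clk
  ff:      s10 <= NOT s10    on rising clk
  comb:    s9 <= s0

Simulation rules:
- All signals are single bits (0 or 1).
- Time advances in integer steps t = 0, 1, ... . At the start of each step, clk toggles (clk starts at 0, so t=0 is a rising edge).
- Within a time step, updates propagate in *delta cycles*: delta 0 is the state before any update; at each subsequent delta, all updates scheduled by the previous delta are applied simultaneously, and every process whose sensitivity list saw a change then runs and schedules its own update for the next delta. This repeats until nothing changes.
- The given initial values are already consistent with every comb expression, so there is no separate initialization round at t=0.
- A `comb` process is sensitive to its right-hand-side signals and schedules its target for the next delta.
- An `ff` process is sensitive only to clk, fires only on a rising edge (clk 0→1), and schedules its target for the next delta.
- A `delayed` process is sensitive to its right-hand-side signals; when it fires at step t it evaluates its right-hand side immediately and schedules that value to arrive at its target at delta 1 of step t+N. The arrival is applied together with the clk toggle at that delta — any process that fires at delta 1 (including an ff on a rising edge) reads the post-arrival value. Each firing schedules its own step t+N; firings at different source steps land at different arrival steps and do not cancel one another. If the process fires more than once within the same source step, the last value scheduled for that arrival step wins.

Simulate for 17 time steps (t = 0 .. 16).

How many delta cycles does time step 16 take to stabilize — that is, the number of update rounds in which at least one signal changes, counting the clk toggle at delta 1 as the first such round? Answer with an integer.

t0.Δ0 s9=0 s2=1 s10=0 s4=1 s6=1 s8=0 s0=0 s7=1 s3=0 s5=1 s1=0 clk=0
t0.Δ1 s9=0 s2=1 s10=0 s4=1 s6=1 s8=0 s0=0 s7=1 s3=0 s5=1 s1=0 clk=1
t0.Δ2 s9=0 s2=1 s10=1 s4=1 s6=1 s8=0 s0=0 s7=1 s3=0 s5=1 s1=0 clk=1
t0.Δ3 s9=0 s2=1 s10=1 s4=1 s6=0 s8=0 s0=0 s7=1 s3=0 s5=1 s1=0 clk=1
t1.Δ0 s9=0 s2=1 s10=1 s4=1 s6=0 s8=0 s0=0 s7=1 s3=0 s5=1 s1=0 clk=1
t1.Δ1 s9=0 s2=1 s10=1 s4=1 s6=0 s8=0 s0=0 s7=1 s3=0 s5=1 s1=0 clk=0
t2.Δ0 s9=0 s2=1 s10=1 s4=1 s6=0 s8=0 s0=0 s7=1 s3=0 s5=1 s1=0 clk=0
t2.Δ1 s9=0 s2=1 s10=1 s4=1 s6=0 s8=0 s0=0 s7=1 s3=0 s5=1 s1=0 clk=1
t2.Δ2 s9=0 s2=1 s10=0 s4=1 s6=0 s8=0 s0=0 s7=1 s3=0 s5=1 s1=0 clk=1
t2.Δ3 s9=0 s2=1 s10=0 s4=1 s6=1 s8=0 s0=0 s7=1 s3=0 s5=1 s1=0 clk=1
t3.Δ0 s9=0 s2=1 s10=0 s4=1 s6=1 s8=0 s0=0 s7=1 s3=0 s5=1 s1=0 clk=1
t3.Δ1 s9=0 s2=1 s10=0 s4=1 s6=1 s8=0 s0=0 s7=1 s3=0 s5=1 s1=0 clk=0
t4.Δ0 s9=0 s2=1 s10=0 s4=1 s6=1 s8=0 s0=0 s7=1 s3=0 s5=1 s1=0 clk=0
t4.Δ1 s9=0 s2=1 s10=0 s4=1 s6=1 s8=0 s0=0 s7=1 s3=0 s5=1 s1=0 clk=1
t4.Δ2 s9=0 s2=1 s10=1 s4=1 s6=1 s8=0 s0=0 s7=1 s3=0 s5=1 s1=0 clk=1
t4.Δ3 s9=0 s2=1 s10=1 s4=1 s6=0 s8=0 s0=0 s7=1 s3=0 s5=1 s1=0 clk=1
t5.Δ0 s9=0 s2=1 s10=1 s4=1 s6=0 s8=0 s0=0 s7=1 s3=0 s5=1 s1=0 clk=1
t5.Δ1 s9=0 s2=1 s10=1 s4=1 s6=0 s8=0 s0=0 s7=1 s3=0 s5=1 s1=0 clk=0
t6.Δ0 s9=0 s2=1 s10=1 s4=1 s6=0 s8=0 s0=0 s7=1 s3=0 s5=1 s1=0 clk=0
t6.Δ1 s9=0 s2=1 s10=1 s4=1 s6=0 s8=0 s0=0 s7=1 s3=0 s5=1 s1=0 clk=1
t6.Δ2 s9=0 s2=1 s10=0 s4=1 s6=0 s8=0 s0=0 s7=1 s3=0 s5=1 s1=0 clk=1
t6.Δ3 s9=0 s2=1 s10=0 s4=1 s6=1 s8=0 s0=0 s7=1 s3=0 s5=1 s1=0 clk=1
t7.Δ0 s9=0 s2=1 s10=0 s4=1 s6=1 s8=0 s0=0 s7=1 s3=0 s5=1 s1=0 clk=1
t7.Δ1 s9=0 s2=1 s10=0 s4=1 s6=1 s8=0 s0=0 s7=1 s3=0 s5=1 s1=0 clk=0
t8.Δ0 s9=0 s2=1 s10=0 s4=1 s6=1 s8=0 s0=0 s7=1 s3=0 s5=1 s1=0 clk=0
t8.Δ1 s9=0 s2=1 s10=0 s4=1 s6=1 s8=0 s0=0 s7=1 s3=0 s5=1 s1=0 clk=1
t8.Δ2 s9=0 s2=1 s10=1 s4=1 s6=1 s8=0 s0=0 s7=1 s3=0 s5=1 s1=0 clk=1
t8.Δ3 s9=0 s2=1 s10=1 s4=1 s6=0 s8=0 s0=0 s7=1 s3=0 s5=1 s1=0 clk=1
t9.Δ0 s9=0 s2=1 s10=1 s4=1 s6=0 s8=0 s0=0 s7=1 s3=0 s5=1 s1=0 clk=1
t9.Δ1 s9=0 s2=1 s10=1 s4=1 s6=0 s8=0 s0=0 s7=1 s3=0 s5=1 s1=0 clk=0
t10.Δ0 s9=0 s2=1 s10=1 s4=1 s6=0 s8=0 s0=0 s7=1 s3=0 s5=1 s1=0 clk=0
t10.Δ1 s9=0 s2=1 s10=1 s4=1 s6=0 s8=0 s0=0 s7=1 s3=0 s5=1 s1=0 clk=1
t10.Δ2 s9=0 s2=1 s10=0 s4=1 s6=0 s8=0 s0=0 s7=1 s3=0 s5=1 s1=0 clk=1
t10.Δ3 s9=0 s2=1 s10=0 s4=1 s6=1 s8=0 s0=0 s7=1 s3=0 s5=1 s1=0 clk=1
t11.Δ0 s9=0 s2=1 s10=0 s4=1 s6=1 s8=0 s0=0 s7=1 s3=0 s5=1 s1=0 clk=1
t11.Δ1 s9=0 s2=1 s10=0 s4=1 s6=1 s8=0 s0=0 s7=1 s3=0 s5=1 s1=0 clk=0
t12.Δ0 s9=0 s2=1 s10=0 s4=1 s6=1 s8=0 s0=0 s7=1 s3=0 s5=1 s1=0 clk=0
t12.Δ1 s9=0 s2=1 s10=0 s4=1 s6=1 s8=0 s0=0 s7=1 s3=0 s5=1 s1=0 clk=1
t12.Δ2 s9=0 s2=1 s10=1 s4=1 s6=1 s8=0 s0=0 s7=1 s3=0 s5=1 s1=0 clk=1
t12.Δ3 s9=0 s2=1 s10=1 s4=1 s6=0 s8=0 s0=0 s7=1 s3=0 s5=1 s1=0 clk=1
t13.Δ0 s9=0 s2=1 s10=1 s4=1 s6=0 s8=0 s0=0 s7=1 s3=0 s5=1 s1=0 clk=1
t13.Δ1 s9=0 s2=1 s10=1 s4=1 s6=0 s8=0 s0=0 s7=1 s3=0 s5=1 s1=0 clk=0
t14.Δ0 s9=0 s2=1 s10=1 s4=1 s6=0 s8=0 s0=0 s7=1 s3=0 s5=1 s1=0 clk=0
t14.Δ1 s9=0 s2=1 s10=1 s4=1 s6=0 s8=0 s0=0 s7=1 s3=0 s5=1 s1=0 clk=1
t14.Δ2 s9=0 s2=1 s10=0 s4=1 s6=0 s8=0 s0=0 s7=1 s3=0 s5=1 s1=0 clk=1
t14.Δ3 s9=0 s2=1 s10=0 s4=1 s6=1 s8=0 s0=0 s7=1 s3=0 s5=1 s1=0 clk=1
t15.Δ0 s9=0 s2=1 s10=0 s4=1 s6=1 s8=0 s0=0 s7=1 s3=0 s5=1 s1=0 clk=1
t15.Δ1 s9=0 s2=1 s10=0 s4=1 s6=1 s8=0 s0=0 s7=1 s3=0 s5=1 s1=0 clk=0
t16.Δ0 s9=0 s2=1 s10=0 s4=1 s6=1 s8=0 s0=0 s7=1 s3=0 s5=1 s1=0 clk=0
t16.Δ1 s9=0 s2=1 s10=0 s4=1 s6=1 s8=0 s0=0 s7=1 s3=0 s5=1 s1=0 clk=1
t16.Δ2 s9=0 s2=1 s10=1 s4=1 s6=1 s8=0 s0=0 s7=1 s3=0 s5=1 s1=0 clk=1
t16.Δ3 s9=0 s2=1 s10=1 s4=1 s6=0 s8=0 s0=0 s7=1 s3=0 s5=1 s1=0 clk=1

3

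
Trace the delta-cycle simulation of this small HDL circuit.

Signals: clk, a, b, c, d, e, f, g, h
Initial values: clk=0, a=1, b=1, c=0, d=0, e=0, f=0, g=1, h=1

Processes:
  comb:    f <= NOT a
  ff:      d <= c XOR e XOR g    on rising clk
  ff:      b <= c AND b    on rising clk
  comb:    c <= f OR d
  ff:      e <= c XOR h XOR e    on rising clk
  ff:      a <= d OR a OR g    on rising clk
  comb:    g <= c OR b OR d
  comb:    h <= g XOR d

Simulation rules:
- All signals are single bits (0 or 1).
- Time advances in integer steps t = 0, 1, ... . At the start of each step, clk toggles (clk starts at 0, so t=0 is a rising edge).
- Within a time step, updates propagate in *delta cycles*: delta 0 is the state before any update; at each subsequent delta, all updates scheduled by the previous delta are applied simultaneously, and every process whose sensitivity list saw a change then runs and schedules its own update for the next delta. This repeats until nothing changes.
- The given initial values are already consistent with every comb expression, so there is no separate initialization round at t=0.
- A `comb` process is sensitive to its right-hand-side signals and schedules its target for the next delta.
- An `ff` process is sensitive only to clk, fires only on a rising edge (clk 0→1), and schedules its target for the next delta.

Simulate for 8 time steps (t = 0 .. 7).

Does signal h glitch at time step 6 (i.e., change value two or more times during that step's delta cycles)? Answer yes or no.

[bits: f,h,c,d,clk,e,a,b,g]
t=0: Δ0=010000111 Δ1=010010111 Δ2=010111101 Δ3=001111101 | 3Δ
t=1: Δ0=001111101 Δ1=001101101 | 1Δ
t=2: Δ0=001101101 Δ1=001111101 Δ2=001110101 | 2Δ
t=3: Δ0=001110101 Δ1=001100101 | 1Δ
t=4: Δ0=001100101 Δ1=001110101 Δ2=001011101 Δ3=010011101 Δ4=010011100 Δ5=000011100 | 5Δ
t=5: Δ0=000011100 Δ1=000001100 | 1Δ
t=6: Δ0=000001100 Δ1=000011100 Δ2=000111100 Δ3=011111101 Δ4=001111101 | 4Δ
t=7: Δ0=001111101 Δ1=001101101 | 1Δ

yes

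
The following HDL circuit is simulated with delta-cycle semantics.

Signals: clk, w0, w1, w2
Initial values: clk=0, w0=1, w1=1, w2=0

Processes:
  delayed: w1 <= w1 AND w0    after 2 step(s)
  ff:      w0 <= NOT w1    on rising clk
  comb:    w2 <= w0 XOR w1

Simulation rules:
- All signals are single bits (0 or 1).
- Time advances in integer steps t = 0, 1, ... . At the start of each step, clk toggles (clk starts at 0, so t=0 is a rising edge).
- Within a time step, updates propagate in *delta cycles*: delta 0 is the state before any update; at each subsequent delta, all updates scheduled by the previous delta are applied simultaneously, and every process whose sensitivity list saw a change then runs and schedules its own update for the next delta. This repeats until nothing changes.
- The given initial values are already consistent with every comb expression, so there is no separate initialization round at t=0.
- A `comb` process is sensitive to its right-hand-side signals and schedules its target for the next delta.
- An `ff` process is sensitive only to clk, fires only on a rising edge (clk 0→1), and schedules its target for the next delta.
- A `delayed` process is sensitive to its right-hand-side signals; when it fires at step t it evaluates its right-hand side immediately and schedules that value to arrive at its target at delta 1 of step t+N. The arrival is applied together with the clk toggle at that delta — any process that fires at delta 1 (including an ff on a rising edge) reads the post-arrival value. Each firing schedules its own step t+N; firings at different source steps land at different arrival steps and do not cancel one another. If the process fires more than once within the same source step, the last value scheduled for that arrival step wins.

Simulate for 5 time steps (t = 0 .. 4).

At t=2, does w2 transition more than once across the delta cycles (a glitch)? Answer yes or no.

[bits: w1,clk,w0,w2]
t=0: Δ0=1010 Δ1=1110 Δ2=1100 Δ3=1101 | 3Δ
t=1: Δ0=1101 Δ1=1001 | 1Δ
t=2: Δ0=1001 Δ1=0101 Δ2=0110 Δ3=0111 | 3Δ
t=3: Δ0=0111 Δ1=0011 | 1Δ
t=4: Δ0=0011 Δ1=0111 | 1Δ

yes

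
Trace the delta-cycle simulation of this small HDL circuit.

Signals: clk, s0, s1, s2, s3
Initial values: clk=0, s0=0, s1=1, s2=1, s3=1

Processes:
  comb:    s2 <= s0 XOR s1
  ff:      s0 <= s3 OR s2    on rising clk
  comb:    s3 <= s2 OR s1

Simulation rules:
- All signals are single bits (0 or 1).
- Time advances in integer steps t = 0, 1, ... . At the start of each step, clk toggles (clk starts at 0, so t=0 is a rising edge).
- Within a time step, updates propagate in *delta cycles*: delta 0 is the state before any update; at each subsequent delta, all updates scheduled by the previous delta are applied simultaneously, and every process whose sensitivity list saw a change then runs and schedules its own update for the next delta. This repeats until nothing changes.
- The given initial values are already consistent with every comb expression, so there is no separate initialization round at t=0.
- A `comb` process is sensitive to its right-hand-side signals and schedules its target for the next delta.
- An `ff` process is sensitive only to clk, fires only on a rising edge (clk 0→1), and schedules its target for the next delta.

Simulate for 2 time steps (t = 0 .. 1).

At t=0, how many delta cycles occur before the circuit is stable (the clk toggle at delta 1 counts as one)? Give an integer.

t0.Δ0 s0=0 clk=0 s3=1 s1=1 s2=1
t0.Δ1 s0=0 clk=1 s3=1 s1=1 s2=1
t0.Δ2 s0=1 clk=1 s3=1 s1=1 s2=1
t0.Δ3 s0=1 clk=1 s3=1 s1=1 s2=0
t1.Δ0 s0=1 clk=1 s3=1 s1=1 s2=0
t1.Δ1 s0=1 clk=0 s3=1 s1=1 s2=0

3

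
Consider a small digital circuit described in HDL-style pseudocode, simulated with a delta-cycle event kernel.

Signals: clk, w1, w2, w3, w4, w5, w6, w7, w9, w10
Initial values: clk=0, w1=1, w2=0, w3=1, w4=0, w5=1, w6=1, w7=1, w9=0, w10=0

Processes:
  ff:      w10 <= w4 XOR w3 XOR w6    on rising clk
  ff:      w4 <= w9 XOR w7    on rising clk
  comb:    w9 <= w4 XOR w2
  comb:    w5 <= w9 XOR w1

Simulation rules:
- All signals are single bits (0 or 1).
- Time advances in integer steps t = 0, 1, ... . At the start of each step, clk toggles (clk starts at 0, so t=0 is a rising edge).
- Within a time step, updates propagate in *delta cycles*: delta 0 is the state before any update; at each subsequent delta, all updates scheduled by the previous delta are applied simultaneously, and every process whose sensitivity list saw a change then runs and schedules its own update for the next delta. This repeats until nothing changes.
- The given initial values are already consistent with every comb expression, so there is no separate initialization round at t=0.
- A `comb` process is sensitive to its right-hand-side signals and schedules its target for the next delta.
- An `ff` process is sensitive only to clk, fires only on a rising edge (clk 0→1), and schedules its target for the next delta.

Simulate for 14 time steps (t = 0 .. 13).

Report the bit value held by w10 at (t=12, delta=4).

0

t=0 Δ0: clk=0 w7=1 w10=0 w3=1 w1=1 w6=1 w4=0 w5=1 w9=0 w2=0
  Δ1: clk:0→1
  Δ2: w4:0→1
  Δ3: w9:0→1
  Δ4: w5:1→0
  (4Δ to stable)
t=1 Δ0: clk=1 w7=1 w10=0 w3=1 w1=1 w6=1 w4=1 w5=0 w9=1 w2=0
  Δ1: clk:1→0
  (1Δ to stable)
t=2 Δ0: clk=0 w7=1 w10=0 w3=1 w1=1 w6=1 w4=1 w5=0 w9=1 w2=0
  Δ1: clk:0→1
  Δ2: w10:0→1, w4:1→0
  Δ3: w9:1→0
  Δ4: w5:0→1
  (4Δ to stable)
t=3 Δ0: clk=1 w7=1 w10=1 w3=1 w1=1 w6=1 w4=0 w5=1 w9=0 w2=0
  Δ1: clk:1→0
  (1Δ to stable)
t=4 Δ0: clk=0 w7=1 w10=1 w3=1 w1=1 w6=1 w4=0 w5=1 w9=0 w2=0
  Δ1: clk:0→1
  Δ2: w10:1→0, w4:0→1
  Δ3: w9:0→1
  Δ4: w5:1→0
  (4Δ to stable)
t=5 Δ0: clk=1 w7=1 w10=0 w3=1 w1=1 w6=1 w4=1 w5=0 w9=1 w2=0
  Δ1: clk:1→0
  (1Δ to stable)
t=6 Δ0: clk=0 w7=1 w10=0 w3=1 w1=1 w6=1 w4=1 w5=0 w9=1 w2=0
  Δ1: clk:0→1
  Δ2: w10:0→1, w4:1→0
  Δ3: w9:1→0
  Δ4: w5:0→1
  (4Δ to stable)
t=7 Δ0: clk=1 w7=1 w10=1 w3=1 w1=1 w6=1 w4=0 w5=1 w9=0 w2=0
  Δ1: clk:1→0
  (1Δ to stable)
t=8 Δ0: clk=0 w7=1 w10=1 w3=1 w1=1 w6=1 w4=0 w5=1 w9=0 w2=0
  Δ1: clk:0→1
  Δ2: w10:1→0, w4:0→1
  Δ3: w9:0→1
  Δ4: w5:1→0
  (4Δ to stable)
t=9 Δ0: clk=1 w7=1 w10=0 w3=1 w1=1 w6=1 w4=1 w5=0 w9=1 w2=0
  Δ1: clk:1→0
  (1Δ to stable)
t=10 Δ0: clk=0 w7=1 w10=0 w3=1 w1=1 w6=1 w4=1 w5=0 w9=1 w2=0
  Δ1: clk:0→1
  Δ2: w10:0→1, w4:1→0
  Δ3: w9:1→0
  Δ4: w5:0→1
  (4Δ to stable)
t=11 Δ0: clk=1 w7=1 w10=1 w3=1 w1=1 w6=1 w4=0 w5=1 w9=0 w2=0
  Δ1: clk:1→0
  (1Δ to stable)
t=12 Δ0: clk=0 w7=1 w10=1 w3=1 w1=1 w6=1 w4=0 w5=1 w9=0 w2=0
  Δ1: clk:0→1
  Δ2: w10:1→0, w4:0→1
  Δ3: w9:0→1
  Δ4: w5:1→0
  (4Δ to stable)
t=13 Δ0: clk=1 w7=1 w10=0 w3=1 w1=1 w6=1 w4=1 w5=0 w9=1 w2=0
  Δ1: clk:1→0
  (1Δ to stable)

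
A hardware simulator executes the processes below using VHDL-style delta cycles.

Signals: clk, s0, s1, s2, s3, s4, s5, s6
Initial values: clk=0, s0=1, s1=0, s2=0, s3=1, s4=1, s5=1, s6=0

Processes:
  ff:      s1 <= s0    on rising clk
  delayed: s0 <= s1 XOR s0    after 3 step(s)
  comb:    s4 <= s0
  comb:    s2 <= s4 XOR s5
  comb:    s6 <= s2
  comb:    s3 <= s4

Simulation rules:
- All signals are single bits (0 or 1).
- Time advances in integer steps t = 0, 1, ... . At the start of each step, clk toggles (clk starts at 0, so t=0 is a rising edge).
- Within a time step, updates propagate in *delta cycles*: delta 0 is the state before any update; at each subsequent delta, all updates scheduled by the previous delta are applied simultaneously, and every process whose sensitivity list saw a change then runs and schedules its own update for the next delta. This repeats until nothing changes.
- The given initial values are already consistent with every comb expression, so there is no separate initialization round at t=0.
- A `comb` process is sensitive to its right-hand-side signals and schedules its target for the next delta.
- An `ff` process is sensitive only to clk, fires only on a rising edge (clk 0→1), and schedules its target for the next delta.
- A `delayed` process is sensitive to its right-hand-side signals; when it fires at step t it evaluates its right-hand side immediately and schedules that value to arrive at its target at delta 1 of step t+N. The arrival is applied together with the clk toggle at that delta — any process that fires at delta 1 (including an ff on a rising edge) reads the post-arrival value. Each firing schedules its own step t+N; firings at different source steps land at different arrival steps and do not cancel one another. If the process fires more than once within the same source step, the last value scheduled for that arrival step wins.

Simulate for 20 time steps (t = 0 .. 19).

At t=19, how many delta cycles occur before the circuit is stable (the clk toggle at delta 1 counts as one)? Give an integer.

4

t0.Δ0 s6=0 clk=0 s5=1 s3=1 s1=0 s4=1 s0=1 s2=0
t0.Δ1 s6=0 clk=1 s5=1 s3=1 s1=0 s4=1 s0=1 s2=0
t0.Δ2 s6=0 clk=1 s5=1 s3=1 s1=1 s4=1 s0=1 s2=0
t1.Δ0 s6=0 clk=1 s5=1 s3=1 s1=1 s4=1 s0=1 s2=0
t1.Δ1 s6=0 clk=0 s5=1 s3=1 s1=1 s4=1 s0=1 s2=0
t2.Δ0 s6=0 clk=0 s5=1 s3=1 s1=1 s4=1 s0=1 s2=0
t2.Δ1 s6=0 clk=1 s5=1 s3=1 s1=1 s4=1 s0=1 s2=0
t3.Δ0 s6=0 clk=1 s5=1 s3=1 s1=1 s4=1 s0=1 s2=0
t3.Δ1 s6=0 clk=0 s5=1 s3=1 s1=1 s4=1 s0=0 s2=0
t3.Δ2 s6=0 clk=0 s5=1 s3=1 s1=1 s4=0 s0=0 s2=0
t3.Δ3 s6=0 clk=0 s5=1 s3=0 s1=1 s4=0 s0=0 s2=1
t3.Δ4 s6=1 clk=0 s5=1 s3=0 s1=1 s4=0 s0=0 s2=1
t4.Δ0 s6=1 clk=0 s5=1 s3=0 s1=1 s4=0 s0=0 s2=1
t4.Δ1 s6=1 clk=1 s5=1 s3=0 s1=1 s4=0 s0=0 s2=1
t4.Δ2 s6=1 clk=1 s5=1 s3=0 s1=0 s4=0 s0=0 s2=1
t5.Δ0 s6=1 clk=1 s5=1 s3=0 s1=0 s4=0 s0=0 s2=1
t5.Δ1 s6=1 clk=0 s5=1 s3=0 s1=0 s4=0 s0=0 s2=1
t6.Δ0 s6=1 clk=0 s5=1 s3=0 s1=0 s4=0 s0=0 s2=1
t6.Δ1 s6=1 clk=1 s5=1 s3=0 s1=0 s4=0 s0=1 s2=1
t6.Δ2 s6=1 clk=1 s5=1 s3=0 s1=1 s4=1 s0=1 s2=1
t6.Δ3 s6=1 clk=1 s5=1 s3=1 s1=1 s4=1 s0=1 s2=0
t6.Δ4 s6=0 clk=1 s5=1 s3=1 s1=1 s4=1 s0=1 s2=0
t7.Δ0 s6=0 clk=1 s5=1 s3=1 s1=1 s4=1 s0=1 s2=0
t7.Δ1 s6=0 clk=0 s5=1 s3=1 s1=1 s4=1 s0=0 s2=0
t7.Δ2 s6=0 clk=0 s5=1 s3=1 s1=1 s4=0 s0=0 s2=0
t7.Δ3 s6=0 clk=0 s5=1 s3=0 s1=1 s4=0 s0=0 s2=1
t7.Δ4 s6=1 clk=0 s5=1 s3=0 s1=1 s4=0 s0=0 s2=1
t8.Δ0 s6=1 clk=0 s5=1 s3=0 s1=1 s4=0 s0=0 s2=1
t8.Δ1 s6=1 clk=1 s5=1 s3=0 s1=1 s4=0 s0=0 s2=1
t8.Δ2 s6=1 clk=1 s5=1 s3=0 s1=0 s4=0 s0=0 s2=1
t9.Δ0 s6=1 clk=1 s5=1 s3=0 s1=0 s4=0 s0=0 s2=1
t9.Δ1 s6=1 clk=0 s5=1 s3=0 s1=0 s4=0 s0=0 s2=1
t10.Δ0 s6=1 clk=0 s5=1 s3=0 s1=0 s4=0 s0=0 s2=1
t10.Δ1 s6=1 clk=1 s5=1 s3=0 s1=0 s4=0 s0=1 s2=1
t10.Δ2 s6=1 clk=1 s5=1 s3=0 s1=1 s4=1 s0=1 s2=1
t10.Δ3 s6=1 clk=1 s5=1 s3=1 s1=1 s4=1 s0=1 s2=0
t10.Δ4 s6=0 clk=1 s5=1 s3=1 s1=1 s4=1 s0=1 s2=0
t11.Δ0 s6=0 clk=1 s5=1 s3=1 s1=1 s4=1 s0=1 s2=0
t11.Δ1 s6=0 clk=0 s5=1 s3=1 s1=1 s4=1 s0=0 s2=0
t11.Δ2 s6=0 clk=0 s5=1 s3=1 s1=1 s4=0 s0=0 s2=0
t11.Δ3 s6=0 clk=0 s5=1 s3=0 s1=1 s4=0 s0=0 s2=1
t11.Δ4 s6=1 clk=0 s5=1 s3=0 s1=1 s4=0 s0=0 s2=1
t12.Δ0 s6=1 clk=0 s5=1 s3=0 s1=1 s4=0 s0=0 s2=1
t12.Δ1 s6=1 clk=1 s5=1 s3=0 s1=1 s4=0 s0=0 s2=1
t12.Δ2 s6=1 clk=1 s5=1 s3=0 s1=0 s4=0 s0=0 s2=1
t13.Δ0 s6=1 clk=1 s5=1 s3=0 s1=0 s4=0 s0=0 s2=1
t13.Δ1 s6=1 clk=0 s5=1 s3=0 s1=0 s4=0 s0=0 s2=1
t14.Δ0 s6=1 clk=0 s5=1 s3=0 s1=0 s4=0 s0=0 s2=1
t14.Δ1 s6=1 clk=1 s5=1 s3=0 s1=0 s4=0 s0=1 s2=1
t14.Δ2 s6=1 clk=1 s5=1 s3=0 s1=1 s4=1 s0=1 s2=1
t14.Δ3 s6=1 clk=1 s5=1 s3=1 s1=1 s4=1 s0=1 s2=0
t14.Δ4 s6=0 clk=1 s5=1 s3=1 s1=1 s4=1 s0=1 s2=0
t15.Δ0 s6=0 clk=1 s5=1 s3=1 s1=1 s4=1 s0=1 s2=0
t15.Δ1 s6=0 clk=0 s5=1 s3=1 s1=1 s4=1 s0=0 s2=0
t15.Δ2 s6=0 clk=0 s5=1 s3=1 s1=1 s4=0 s0=0 s2=0
t15.Δ3 s6=0 clk=0 s5=1 s3=0 s1=1 s4=0 s0=0 s2=1
t15.Δ4 s6=1 clk=0 s5=1 s3=0 s1=1 s4=0 s0=0 s2=1
t16.Δ0 s6=1 clk=0 s5=1 s3=0 s1=1 s4=0 s0=0 s2=1
t16.Δ1 s6=1 clk=1 s5=1 s3=0 s1=1 s4=0 s0=0 s2=1
t16.Δ2 s6=1 clk=1 s5=1 s3=0 s1=0 s4=0 s0=0 s2=1
t17.Δ0 s6=1 clk=1 s5=1 s3=0 s1=0 s4=0 s0=0 s2=1
t17.Δ1 s6=1 clk=0 s5=1 s3=0 s1=0 s4=0 s0=0 s2=1
t18.Δ0 s6=1 clk=0 s5=1 s3=0 s1=0 s4=0 s0=0 s2=1
t18.Δ1 s6=1 clk=1 s5=1 s3=0 s1=0 s4=0 s0=1 s2=1
t18.Δ2 s6=1 clk=1 s5=1 s3=0 s1=1 s4=1 s0=1 s2=1
t18.Δ3 s6=1 clk=1 s5=1 s3=1 s1=1 s4=1 s0=1 s2=0
t18.Δ4 s6=0 clk=1 s5=1 s3=1 s1=1 s4=1 s0=1 s2=0
t19.Δ0 s6=0 clk=1 s5=1 s3=1 s1=1 s4=1 s0=1 s2=0
t19.Δ1 s6=0 clk=0 s5=1 s3=1 s1=1 s4=1 s0=0 s2=0
t19.Δ2 s6=0 clk=0 s5=1 s3=1 s1=1 s4=0 s0=0 s2=0
t19.Δ3 s6=0 clk=0 s5=1 s3=0 s1=1 s4=0 s0=0 s2=1
t19.Δ4 s6=1 clk=0 s5=1 s3=0 s1=1 s4=0 s0=0 s2=1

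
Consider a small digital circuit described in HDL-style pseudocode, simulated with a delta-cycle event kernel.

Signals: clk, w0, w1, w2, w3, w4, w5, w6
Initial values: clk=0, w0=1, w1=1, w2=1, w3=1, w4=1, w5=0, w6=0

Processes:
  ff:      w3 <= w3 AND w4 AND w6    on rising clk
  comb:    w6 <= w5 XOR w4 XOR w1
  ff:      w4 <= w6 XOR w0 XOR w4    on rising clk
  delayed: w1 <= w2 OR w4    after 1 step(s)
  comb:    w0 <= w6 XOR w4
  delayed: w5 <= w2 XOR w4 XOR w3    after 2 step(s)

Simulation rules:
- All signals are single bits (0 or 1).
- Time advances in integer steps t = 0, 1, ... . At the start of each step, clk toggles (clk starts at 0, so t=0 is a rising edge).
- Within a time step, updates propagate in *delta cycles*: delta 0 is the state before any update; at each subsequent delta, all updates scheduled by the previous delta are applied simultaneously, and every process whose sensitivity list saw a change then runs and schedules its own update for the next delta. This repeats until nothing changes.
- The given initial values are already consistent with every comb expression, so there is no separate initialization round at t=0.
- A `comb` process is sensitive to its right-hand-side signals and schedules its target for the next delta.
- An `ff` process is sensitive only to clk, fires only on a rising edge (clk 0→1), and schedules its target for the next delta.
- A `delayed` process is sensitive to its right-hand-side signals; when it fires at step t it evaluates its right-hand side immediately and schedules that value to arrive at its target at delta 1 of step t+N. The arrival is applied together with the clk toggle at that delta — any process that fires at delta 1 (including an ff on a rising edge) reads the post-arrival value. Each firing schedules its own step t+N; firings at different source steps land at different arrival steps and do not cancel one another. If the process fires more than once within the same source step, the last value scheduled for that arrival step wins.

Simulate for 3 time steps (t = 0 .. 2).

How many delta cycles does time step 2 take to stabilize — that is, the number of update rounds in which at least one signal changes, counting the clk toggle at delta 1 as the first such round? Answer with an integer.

3

[bits: w4,w6,w5,w2,w1,w3,w0,clk]
t=0: Δ0=10011110 Δ1=10011111 Δ2=00011011 Δ3=01011001 Δ4=01011011 | 4Δ
t=1: Δ0=01011011 Δ1=01011010 | 1Δ
t=2: Δ0=01011010 Δ1=01111011 Δ2=00111011 Δ3=00111001 | 3Δ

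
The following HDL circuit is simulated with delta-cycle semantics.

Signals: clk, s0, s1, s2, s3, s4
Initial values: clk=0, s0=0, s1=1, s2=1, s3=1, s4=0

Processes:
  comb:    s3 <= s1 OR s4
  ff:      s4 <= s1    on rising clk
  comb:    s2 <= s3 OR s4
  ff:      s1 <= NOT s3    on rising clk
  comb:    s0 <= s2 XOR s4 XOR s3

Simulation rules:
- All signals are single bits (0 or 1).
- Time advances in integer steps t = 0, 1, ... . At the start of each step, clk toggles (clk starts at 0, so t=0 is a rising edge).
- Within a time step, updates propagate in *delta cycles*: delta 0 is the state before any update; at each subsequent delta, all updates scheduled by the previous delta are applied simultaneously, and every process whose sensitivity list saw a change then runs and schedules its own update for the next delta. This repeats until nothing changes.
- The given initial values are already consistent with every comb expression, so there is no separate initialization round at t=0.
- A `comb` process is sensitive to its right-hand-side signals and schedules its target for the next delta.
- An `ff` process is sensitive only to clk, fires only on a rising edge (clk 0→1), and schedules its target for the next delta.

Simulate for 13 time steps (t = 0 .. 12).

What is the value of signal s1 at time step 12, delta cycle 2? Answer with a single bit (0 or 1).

[bits: s3,s1,clk,s4,s0,s2]
t=0: Δ0=110001 Δ1=111001 Δ2=101101 Δ3=101111 | 3Δ
t=1: Δ0=101111 Δ1=100111 | 1Δ
t=2: Δ0=100111 Δ1=101111 Δ2=101011 Δ3=001001 Δ4=001010 Δ5=001000 | 5Δ
t=3: Δ0=001000 Δ1=000000 | 1Δ
t=4: Δ0=000000 Δ1=001000 Δ2=011000 Δ3=111000 Δ4=111011 Δ5=111001 | 5Δ
t=5: Δ0=111001 Δ1=110001 | 1Δ
t=6: Δ0=110001 Δ1=111001 Δ2=101101 Δ3=101111 | 3Δ
t=7: Δ0=101111 Δ1=100111 | 1Δ
t=8: Δ0=100111 Δ1=101111 Δ2=101011 Δ3=001001 Δ4=001010 Δ5=001000 | 5Δ
t=9: Δ0=001000 Δ1=000000 | 1Δ
t=10: Δ0=000000 Δ1=001000 Δ2=011000 Δ3=111000 Δ4=111011 Δ5=111001 | 5Δ
t=11: Δ0=111001 Δ1=110001 | 1Δ
t=12: Δ0=110001 Δ1=111001 Δ2=101101 Δ3=101111 | 3Δ

0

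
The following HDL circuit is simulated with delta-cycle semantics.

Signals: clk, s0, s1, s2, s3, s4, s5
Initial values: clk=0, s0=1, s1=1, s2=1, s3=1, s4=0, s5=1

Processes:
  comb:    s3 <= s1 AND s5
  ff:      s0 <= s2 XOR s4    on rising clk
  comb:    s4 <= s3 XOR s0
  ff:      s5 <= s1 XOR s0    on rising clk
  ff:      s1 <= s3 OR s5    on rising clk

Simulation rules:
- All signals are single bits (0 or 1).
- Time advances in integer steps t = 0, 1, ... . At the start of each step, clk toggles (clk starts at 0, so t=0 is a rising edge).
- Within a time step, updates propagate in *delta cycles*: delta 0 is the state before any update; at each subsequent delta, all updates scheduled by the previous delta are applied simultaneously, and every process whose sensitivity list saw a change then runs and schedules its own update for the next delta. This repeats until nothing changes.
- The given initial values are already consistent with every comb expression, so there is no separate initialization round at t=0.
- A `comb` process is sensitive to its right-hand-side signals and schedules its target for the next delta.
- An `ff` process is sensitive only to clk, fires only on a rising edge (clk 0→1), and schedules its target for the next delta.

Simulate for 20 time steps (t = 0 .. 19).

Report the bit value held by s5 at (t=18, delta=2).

t0.Δ0 s4=0 s0=1 s5=1 s3=1 clk=0 s2=1 s1=1
t0.Δ1 s4=0 s0=1 s5=1 s3=1 clk=1 s2=1 s1=1
t0.Δ2 s4=0 s0=1 s5=0 s3=1 clk=1 s2=1 s1=1
t0.Δ3 s4=0 s0=1 s5=0 s3=0 clk=1 s2=1 s1=1
t0.Δ4 s4=1 s0=1 s5=0 s3=0 clk=1 s2=1 s1=1
t1.Δ0 s4=1 s0=1 s5=0 s3=0 clk=1 s2=1 s1=1
t1.Δ1 s4=1 s0=1 s5=0 s3=0 clk=0 s2=1 s1=1
t2.Δ0 s4=1 s0=1 s5=0 s3=0 clk=0 s2=1 s1=1
t2.Δ1 s4=1 s0=1 s5=0 s3=0 clk=1 s2=1 s1=1
t2.Δ2 s4=1 s0=0 s5=0 s3=0 clk=1 s2=1 s1=0
t2.Δ3 s4=0 s0=0 s5=0 s3=0 clk=1 s2=1 s1=0
t3.Δ0 s4=0 s0=0 s5=0 s3=0 clk=1 s2=1 s1=0
t3.Δ1 s4=0 s0=0 s5=0 s3=0 clk=0 s2=1 s1=0
t4.Δ0 s4=0 s0=0 s5=0 s3=0 clk=0 s2=1 s1=0
t4.Δ1 s4=0 s0=0 s5=0 s3=0 clk=1 s2=1 s1=0
t4.Δ2 s4=0 s0=1 s5=0 s3=0 clk=1 s2=1 s1=0
t4.Δ3 s4=1 s0=1 s5=0 s3=0 clk=1 s2=1 s1=0
t5.Δ0 s4=1 s0=1 s5=0 s3=0 clk=1 s2=1 s1=0
t5.Δ1 s4=1 s0=1 s5=0 s3=0 clk=0 s2=1 s1=0
t6.Δ0 s4=1 s0=1 s5=0 s3=0 clk=0 s2=1 s1=0
t6.Δ1 s4=1 s0=1 s5=0 s3=0 clk=1 s2=1 s1=0
t6.Δ2 s4=1 s0=0 s5=1 s3=0 clk=1 s2=1 s1=0
t6.Δ3 s4=0 s0=0 s5=1 s3=0 clk=1 s2=1 s1=0
t7.Δ0 s4=0 s0=0 s5=1 s3=0 clk=1 s2=1 s1=0
t7.Δ1 s4=0 s0=0 s5=1 s3=0 clk=0 s2=1 s1=0
t8.Δ0 s4=0 s0=0 s5=1 s3=0 clk=0 s2=1 s1=0
t8.Δ1 s4=0 s0=0 s5=1 s3=0 clk=1 s2=1 s1=0
t8.Δ2 s4=0 s0=1 s5=0 s3=0 clk=1 s2=1 s1=1
t8.Δ3 s4=1 s0=1 s5=0 s3=0 clk=1 s2=1 s1=1
t9.Δ0 s4=1 s0=1 s5=0 s3=0 clk=1 s2=1 s1=1
t9.Δ1 s4=1 s0=1 s5=0 s3=0 clk=0 s2=1 s1=1
t10.Δ0 s4=1 s0=1 s5=0 s3=0 clk=0 s2=1 s1=1
t10.Δ1 s4=1 s0=1 s5=0 s3=0 clk=1 s2=1 s1=1
t10.Δ2 s4=1 s0=0 s5=0 s3=0 clk=1 s2=1 s1=0
t10.Δ3 s4=0 s0=0 s5=0 s3=0 clk=1 s2=1 s1=0
t11.Δ0 s4=0 s0=0 s5=0 s3=0 clk=1 s2=1 s1=0
t11.Δ1 s4=0 s0=0 s5=0 s3=0 clk=0 s2=1 s1=0
t12.Δ0 s4=0 s0=0 s5=0 s3=0 clk=0 s2=1 s1=0
t12.Δ1 s4=0 s0=0 s5=0 s3=0 clk=1 s2=1 s1=0
t12.Δ2 s4=0 s0=1 s5=0 s3=0 clk=1 s2=1 s1=0
t12.Δ3 s4=1 s0=1 s5=0 s3=0 clk=1 s2=1 s1=0
t13.Δ0 s4=1 s0=1 s5=0 s3=0 clk=1 s2=1 s1=0
t13.Δ1 s4=1 s0=1 s5=0 s3=0 clk=0 s2=1 s1=0
t14.Δ0 s4=1 s0=1 s5=0 s3=0 clk=0 s2=1 s1=0
t14.Δ1 s4=1 s0=1 s5=0 s3=0 clk=1 s2=1 s1=0
t14.Δ2 s4=1 s0=0 s5=1 s3=0 clk=1 s2=1 s1=0
t14.Δ3 s4=0 s0=0 s5=1 s3=0 clk=1 s2=1 s1=0
t15.Δ0 s4=0 s0=0 s5=1 s3=0 clk=1 s2=1 s1=0
t15.Δ1 s4=0 s0=0 s5=1 s3=0 clk=0 s2=1 s1=0
t16.Δ0 s4=0 s0=0 s5=1 s3=0 clk=0 s2=1 s1=0
t16.Δ1 s4=0 s0=0 s5=1 s3=0 clk=1 s2=1 s1=0
t16.Δ2 s4=0 s0=1 s5=0 s3=0 clk=1 s2=1 s1=1
t16.Δ3 s4=1 s0=1 s5=0 s3=0 clk=1 s2=1 s1=1
t17.Δ0 s4=1 s0=1 s5=0 s3=0 clk=1 s2=1 s1=1
t17.Δ1 s4=1 s0=1 s5=0 s3=0 clk=0 s2=1 s1=1
t18.Δ0 s4=1 s0=1 s5=0 s3=0 clk=0 s2=1 s1=1
t18.Δ1 s4=1 s0=1 s5=0 s3=0 clk=1 s2=1 s1=1
t18.Δ2 s4=1 s0=0 s5=0 s3=0 clk=1 s2=1 s1=0
t18.Δ3 s4=0 s0=0 s5=0 s3=0 clk=1 s2=1 s1=0
t19.Δ0 s4=0 s0=0 s5=0 s3=0 clk=1 s2=1 s1=0
t19.Δ1 s4=0 s0=0 s5=0 s3=0 clk=0 s2=1 s1=0

0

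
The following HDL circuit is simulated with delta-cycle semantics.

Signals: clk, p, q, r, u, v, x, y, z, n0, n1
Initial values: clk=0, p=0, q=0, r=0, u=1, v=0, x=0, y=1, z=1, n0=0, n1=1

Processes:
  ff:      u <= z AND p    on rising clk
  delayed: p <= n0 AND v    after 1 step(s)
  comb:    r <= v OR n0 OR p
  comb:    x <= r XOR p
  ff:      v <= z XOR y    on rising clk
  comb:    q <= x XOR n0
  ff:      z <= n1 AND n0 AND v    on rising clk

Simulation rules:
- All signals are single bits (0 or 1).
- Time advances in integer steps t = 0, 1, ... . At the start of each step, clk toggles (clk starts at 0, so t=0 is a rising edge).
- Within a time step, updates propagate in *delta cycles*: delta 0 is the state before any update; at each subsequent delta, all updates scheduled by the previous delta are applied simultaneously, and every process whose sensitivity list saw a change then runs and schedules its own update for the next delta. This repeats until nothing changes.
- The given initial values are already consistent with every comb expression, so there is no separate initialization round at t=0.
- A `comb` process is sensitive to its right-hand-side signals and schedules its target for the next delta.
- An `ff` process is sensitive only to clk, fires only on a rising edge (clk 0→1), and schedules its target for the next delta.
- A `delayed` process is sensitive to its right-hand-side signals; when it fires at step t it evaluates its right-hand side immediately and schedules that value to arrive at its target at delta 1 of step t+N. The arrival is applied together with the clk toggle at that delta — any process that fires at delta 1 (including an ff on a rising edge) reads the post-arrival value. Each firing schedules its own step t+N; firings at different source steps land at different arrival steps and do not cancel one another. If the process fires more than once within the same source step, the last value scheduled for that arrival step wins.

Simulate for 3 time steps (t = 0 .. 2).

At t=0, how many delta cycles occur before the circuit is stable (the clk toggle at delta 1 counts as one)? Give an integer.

t0.Δ0 r=0 v=0 n1=1 z=1 q=0 p=0 n0=0 clk=0 y=1 u=1 x=0
t0.Δ1 r=0 v=0 n1=1 z=1 q=0 p=0 n0=0 clk=1 y=1 u=1 x=0
t0.Δ2 r=0 v=0 n1=1 z=0 q=0 p=0 n0=0 clk=1 y=1 u=0 x=0
t1.Δ0 r=0 v=0 n1=1 z=0 q=0 p=0 n0=0 clk=1 y=1 u=0 x=0
t1.Δ1 r=0 v=0 n1=1 z=0 q=0 p=0 n0=0 clk=0 y=1 u=0 x=0
t2.Δ0 r=0 v=0 n1=1 z=0 q=0 p=0 n0=0 clk=0 y=1 u=0 x=0
t2.Δ1 r=0 v=0 n1=1 z=0 q=0 p=0 n0=0 clk=1 y=1 u=0 x=0
t2.Δ2 r=0 v=1 n1=1 z=0 q=0 p=0 n0=0 clk=1 y=1 u=0 x=0
t2.Δ3 r=1 v=1 n1=1 z=0 q=0 p=0 n0=0 clk=1 y=1 u=0 x=0
t2.Δ4 r=1 v=1 n1=1 z=0 q=0 p=0 n0=0 clk=1 y=1 u=0 x=1
t2.Δ5 r=1 v=1 n1=1 z=0 q=1 p=0 n0=0 clk=1 y=1 u=0 x=1

2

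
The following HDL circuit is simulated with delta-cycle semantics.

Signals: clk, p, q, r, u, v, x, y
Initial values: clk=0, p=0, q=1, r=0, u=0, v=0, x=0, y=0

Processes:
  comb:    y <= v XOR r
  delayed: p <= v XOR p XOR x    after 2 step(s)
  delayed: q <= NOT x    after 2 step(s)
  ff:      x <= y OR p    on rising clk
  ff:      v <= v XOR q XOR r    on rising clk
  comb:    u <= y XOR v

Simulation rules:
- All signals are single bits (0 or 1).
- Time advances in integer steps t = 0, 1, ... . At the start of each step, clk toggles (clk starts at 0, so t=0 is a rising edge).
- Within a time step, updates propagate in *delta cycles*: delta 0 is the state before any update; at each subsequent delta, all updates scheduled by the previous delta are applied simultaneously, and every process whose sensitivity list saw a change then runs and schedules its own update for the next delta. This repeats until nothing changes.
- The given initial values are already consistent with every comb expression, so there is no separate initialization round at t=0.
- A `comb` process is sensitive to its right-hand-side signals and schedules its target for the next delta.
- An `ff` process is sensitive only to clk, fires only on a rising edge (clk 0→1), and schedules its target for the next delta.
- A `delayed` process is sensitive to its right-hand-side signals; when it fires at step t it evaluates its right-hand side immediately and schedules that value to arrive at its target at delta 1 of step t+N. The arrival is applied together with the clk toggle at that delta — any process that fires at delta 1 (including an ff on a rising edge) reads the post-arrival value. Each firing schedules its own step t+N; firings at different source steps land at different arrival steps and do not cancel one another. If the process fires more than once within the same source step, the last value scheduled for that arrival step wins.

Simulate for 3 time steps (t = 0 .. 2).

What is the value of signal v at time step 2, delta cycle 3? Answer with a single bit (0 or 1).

t=0 Δ0: v=0 q=1 r=0 p=0 y=0 u=0 clk=0 x=0
  Δ1: clk:0→1
  Δ2: v:0→1
  Δ3: y:0→1, u:0→1
  Δ4: u:1→0
  (4Δ to stable)
t=1 Δ0: v=1 q=1 r=0 p=0 y=1 u=0 clk=1 x=0
  Δ1: clk:1→0
  (1Δ to stable)
t=2 Δ0: v=1 q=1 r=0 p=0 y=1 u=0 clk=0 x=0
  Δ1: p:0→1, clk:0→1
  Δ2: v:1→0, x:0→1
  Δ3: y:1→0, u:0→1
  Δ4: u:1→0
  (4Δ to stable)

0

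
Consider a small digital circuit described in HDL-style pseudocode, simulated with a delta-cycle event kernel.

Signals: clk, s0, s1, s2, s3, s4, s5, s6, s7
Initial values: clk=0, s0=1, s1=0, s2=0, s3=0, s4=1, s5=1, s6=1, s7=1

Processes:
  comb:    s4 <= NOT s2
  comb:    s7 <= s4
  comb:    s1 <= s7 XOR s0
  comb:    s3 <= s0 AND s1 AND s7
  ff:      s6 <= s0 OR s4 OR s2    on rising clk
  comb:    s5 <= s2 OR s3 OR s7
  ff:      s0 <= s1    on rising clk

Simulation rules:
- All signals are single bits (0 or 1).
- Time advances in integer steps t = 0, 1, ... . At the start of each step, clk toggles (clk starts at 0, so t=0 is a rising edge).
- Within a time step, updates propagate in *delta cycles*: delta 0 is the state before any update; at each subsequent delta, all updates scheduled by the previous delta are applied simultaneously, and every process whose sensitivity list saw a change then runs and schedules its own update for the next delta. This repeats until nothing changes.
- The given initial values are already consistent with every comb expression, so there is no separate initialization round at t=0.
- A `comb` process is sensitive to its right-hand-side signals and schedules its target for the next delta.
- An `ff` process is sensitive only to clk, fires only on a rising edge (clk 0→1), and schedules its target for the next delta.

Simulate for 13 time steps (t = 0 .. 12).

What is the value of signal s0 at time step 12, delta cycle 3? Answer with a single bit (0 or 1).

0

t=0 Δ0: s7=1 clk=0 s4=1 s1=0 s0=1 s5=1 s3=0 s2=0 s6=1
  Δ1: clk:0→1
  Δ2: s0:1→0
  Δ3: s1:0→1
  (3Δ to stable)
t=1 Δ0: s7=1 clk=1 s4=1 s1=1 s0=0 s5=1 s3=0 s2=0 s6=1
  Δ1: clk:1→0
  (1Δ to stable)
t=2 Δ0: s7=1 clk=0 s4=1 s1=1 s0=0 s5=1 s3=0 s2=0 s6=1
  Δ1: clk:0→1
  Δ2: s0:0→1
  Δ3: s1:1→0, s3:0→1
  Δ4: s3:1→0
  (4Δ to stable)
t=3 Δ0: s7=1 clk=1 s4=1 s1=0 s0=1 s5=1 s3=0 s2=0 s6=1
  Δ1: clk:1→0
  (1Δ to stable)
t=4 Δ0: s7=1 clk=0 s4=1 s1=0 s0=1 s5=1 s3=0 s2=0 s6=1
  Δ1: clk:0→1
  Δ2: s0:1→0
  Δ3: s1:0→1
  (3Δ to stable)
t=5 Δ0: s7=1 clk=1 s4=1 s1=1 s0=0 s5=1 s3=0 s2=0 s6=1
  Δ1: clk:1→0
  (1Δ to stable)
t=6 Δ0: s7=1 clk=0 s4=1 s1=1 s0=0 s5=1 s3=0 s2=0 s6=1
  Δ1: clk:0→1
  Δ2: s0:0→1
  Δ3: s1:1→0, s3:0→1
  Δ4: s3:1→0
  (4Δ to stable)
t=7 Δ0: s7=1 clk=1 s4=1 s1=0 s0=1 s5=1 s3=0 s2=0 s6=1
  Δ1: clk:1→0
  (1Δ to stable)
t=8 Δ0: s7=1 clk=0 s4=1 s1=0 s0=1 s5=1 s3=0 s2=0 s6=1
  Δ1: clk:0→1
  Δ2: s0:1→0
  Δ3: s1:0→1
  (3Δ to stable)
t=9 Δ0: s7=1 clk=1 s4=1 s1=1 s0=0 s5=1 s3=0 s2=0 s6=1
  Δ1: clk:1→0
  (1Δ to stable)
t=10 Δ0: s7=1 clk=0 s4=1 s1=1 s0=0 s5=1 s3=0 s2=0 s6=1
  Δ1: clk:0→1
  Δ2: s0:0→1
  Δ3: s1:1→0, s3:0→1
  Δ4: s3:1→0
  (4Δ to stable)
t=11 Δ0: s7=1 clk=1 s4=1 s1=0 s0=1 s5=1 s3=0 s2=0 s6=1
  Δ1: clk:1→0
  (1Δ to stable)
t=12 Δ0: s7=1 clk=0 s4=1 s1=0 s0=1 s5=1 s3=0 s2=0 s6=1
  Δ1: clk:0→1
  Δ2: s0:1→0
  Δ3: s1:0→1
  (3Δ to stable)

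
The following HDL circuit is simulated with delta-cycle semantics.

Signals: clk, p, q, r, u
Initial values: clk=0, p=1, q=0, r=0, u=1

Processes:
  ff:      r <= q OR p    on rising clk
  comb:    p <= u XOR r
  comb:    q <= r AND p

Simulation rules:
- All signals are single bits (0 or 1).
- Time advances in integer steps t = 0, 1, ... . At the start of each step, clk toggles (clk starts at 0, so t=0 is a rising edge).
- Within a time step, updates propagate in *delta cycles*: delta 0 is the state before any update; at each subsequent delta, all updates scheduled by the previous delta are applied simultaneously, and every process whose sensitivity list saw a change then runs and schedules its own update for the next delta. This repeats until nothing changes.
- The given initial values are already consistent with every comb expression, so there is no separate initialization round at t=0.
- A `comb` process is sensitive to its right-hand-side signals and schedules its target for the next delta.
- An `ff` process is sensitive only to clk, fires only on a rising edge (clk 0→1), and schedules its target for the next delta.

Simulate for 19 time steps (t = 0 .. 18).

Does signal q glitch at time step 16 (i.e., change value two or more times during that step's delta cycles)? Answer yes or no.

yes

t0.Δ0 q=0 r=0 u=1 p=1 clk=0
t0.Δ1 q=0 r=0 u=1 p=1 clk=1
t0.Δ2 q=0 r=1 u=1 p=1 clk=1
t0.Δ3 q=1 r=1 u=1 p=0 clk=1
t0.Δ4 q=0 r=1 u=1 p=0 clk=1
t1.Δ0 q=0 r=1 u=1 p=0 clk=1
t1.Δ1 q=0 r=1 u=1 p=0 clk=0
t2.Δ0 q=0 r=1 u=1 p=0 clk=0
t2.Δ1 q=0 r=1 u=1 p=0 clk=1
t2.Δ2 q=0 r=0 u=1 p=0 clk=1
t2.Δ3 q=0 r=0 u=1 p=1 clk=1
t3.Δ0 q=0 r=0 u=1 p=1 clk=1
t3.Δ1 q=0 r=0 u=1 p=1 clk=0
t4.Δ0 q=0 r=0 u=1 p=1 clk=0
t4.Δ1 q=0 r=0 u=1 p=1 clk=1
t4.Δ2 q=0 r=1 u=1 p=1 clk=1
t4.Δ3 q=1 r=1 u=1 p=0 clk=1
t4.Δ4 q=0 r=1 u=1 p=0 clk=1
t5.Δ0 q=0 r=1 u=1 p=0 clk=1
t5.Δ1 q=0 r=1 u=1 p=0 clk=0
t6.Δ0 q=0 r=1 u=1 p=0 clk=0
t6.Δ1 q=0 r=1 u=1 p=0 clk=1
t6.Δ2 q=0 r=0 u=1 p=0 clk=1
t6.Δ3 q=0 r=0 u=1 p=1 clk=1
t7.Δ0 q=0 r=0 u=1 p=1 clk=1
t7.Δ1 q=0 r=0 u=1 p=1 clk=0
t8.Δ0 q=0 r=0 u=1 p=1 clk=0
t8.Δ1 q=0 r=0 u=1 p=1 clk=1
t8.Δ2 q=0 r=1 u=1 p=1 clk=1
t8.Δ3 q=1 r=1 u=1 p=0 clk=1
t8.Δ4 q=0 r=1 u=1 p=0 clk=1
t9.Δ0 q=0 r=1 u=1 p=0 clk=1
t9.Δ1 q=0 r=1 u=1 p=0 clk=0
t10.Δ0 q=0 r=1 u=1 p=0 clk=0
t10.Δ1 q=0 r=1 u=1 p=0 clk=1
t10.Δ2 q=0 r=0 u=1 p=0 clk=1
t10.Δ3 q=0 r=0 u=1 p=1 clk=1
t11.Δ0 q=0 r=0 u=1 p=1 clk=1
t11.Δ1 q=0 r=0 u=1 p=1 clk=0
t12.Δ0 q=0 r=0 u=1 p=1 clk=0
t12.Δ1 q=0 r=0 u=1 p=1 clk=1
t12.Δ2 q=0 r=1 u=1 p=1 clk=1
t12.Δ3 q=1 r=1 u=1 p=0 clk=1
t12.Δ4 q=0 r=1 u=1 p=0 clk=1
t13.Δ0 q=0 r=1 u=1 p=0 clk=1
t13.Δ1 q=0 r=1 u=1 p=0 clk=0
t14.Δ0 q=0 r=1 u=1 p=0 clk=0
t14.Δ1 q=0 r=1 u=1 p=0 clk=1
t14.Δ2 q=0 r=0 u=1 p=0 clk=1
t14.Δ3 q=0 r=0 u=1 p=1 clk=1
t15.Δ0 q=0 r=0 u=1 p=1 clk=1
t15.Δ1 q=0 r=0 u=1 p=1 clk=0
t16.Δ0 q=0 r=0 u=1 p=1 clk=0
t16.Δ1 q=0 r=0 u=1 p=1 clk=1
t16.Δ2 q=0 r=1 u=1 p=1 clk=1
t16.Δ3 q=1 r=1 u=1 p=0 clk=1
t16.Δ4 q=0 r=1 u=1 p=0 clk=1
t17.Δ0 q=0 r=1 u=1 p=0 clk=1
t17.Δ1 q=0 r=1 u=1 p=0 clk=0
t18.Δ0 q=0 r=1 u=1 p=0 clk=0
t18.Δ1 q=0 r=1 u=1 p=0 clk=1
t18.Δ2 q=0 r=0 u=1 p=0 clk=1
t18.Δ3 q=0 r=0 u=1 p=1 clk=1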